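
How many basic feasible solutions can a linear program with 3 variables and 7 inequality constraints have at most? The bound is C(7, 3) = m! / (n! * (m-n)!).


Each vertex corresponds to some choice of n active constraints out of m, so the number of vertices is at most C(m, n) = m! / (n!(m-n)!).
m = 7, n = 3
Numerator: 7 * 6 * 5
Denominator: 3! = 6
C(7, 3) = 35


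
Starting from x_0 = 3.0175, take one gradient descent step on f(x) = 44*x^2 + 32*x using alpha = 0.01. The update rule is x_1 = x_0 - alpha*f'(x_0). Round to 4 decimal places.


We compute the gradient at x_0 and apply the update.
f'(x) = 88*x + 32
f'(3.0175) = 88*3.0175 + 32 = 297.54
x_1 = 3.0175 - 0.01*297.54 = 0.0421


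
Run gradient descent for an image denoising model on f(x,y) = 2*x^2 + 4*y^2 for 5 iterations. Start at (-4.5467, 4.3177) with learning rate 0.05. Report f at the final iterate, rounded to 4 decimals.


Gradient descent on f(x,y) = 2*x^2 + 4*y^2.
Starting point: (-4.5467, 4.3177), alpha = 0.05
Step 1: grad_x = 2*2*-4.5467 = -18.1868, grad_y = 2*4*4.3177 = 34.5416
  x_1 = -4.5467 - 0.05*-18.1868 = -3.6374
  y_1 = 4.3177 - 0.05*34.5416 = 2.5906
Step 2: grad_x = 2*2*-3.6374 = -14.5494, grad_y = 2*4*2.5906 = 20.725
  x_2 = -3.6374 - 0.05*-14.5494 = -2.9099
  y_2 = 2.5906 - 0.05*20.725 = 1.5544
Step 3: grad_x = 2*2*-2.9099 = -11.6396, grad_y = 2*4*1.5544 = 12.435
  x_3 = -2.9099 - 0.05*-11.6396 = -2.3279
  y_3 = 1.5544 - 0.05*12.435 = 0.9326
Step 4: grad_x = 2*2*-2.3279 = -9.3116, grad_y = 2*4*0.9326 = 7.461
  x_4 = -2.3279 - 0.05*-9.3116 = -1.8623
  y_4 = 0.9326 - 0.05*7.461 = 0.5596
Step 5: grad_x = 2*2*-1.8623 = -7.4493, grad_y = 2*4*0.5596 = 4.4766
  x_5 = -1.8623 - 0.05*-7.4493 = -1.4899
  y_5 = 0.5596 - 0.05*4.4766 = 0.3357
f(-1.4899, 0.3357) = 2*(-1.4899)^2 + 4*0.3357^2 = 4.8903


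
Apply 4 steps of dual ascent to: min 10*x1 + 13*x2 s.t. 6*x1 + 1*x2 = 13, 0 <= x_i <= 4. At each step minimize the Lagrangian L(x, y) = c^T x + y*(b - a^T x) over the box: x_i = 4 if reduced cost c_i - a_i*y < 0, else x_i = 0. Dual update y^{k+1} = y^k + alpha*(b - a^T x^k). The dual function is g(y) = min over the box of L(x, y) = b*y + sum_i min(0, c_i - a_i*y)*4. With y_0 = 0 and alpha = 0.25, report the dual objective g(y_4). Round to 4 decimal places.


Dual ascent for LP: min 10*x1 + 13*x2, 6*x1 + 1*x2 = 13, 0 <= x_i <= 4
Step 1: y^k = 0.0, reduced costs: (10.0, 13.0)
  x^k = (0.0, 0.0), subgradient = b - a^T x = 13.0
  y^{k+1} = 0.0 + 0.25*13.0 = 3.25
Step 2: y^k = 3.25, reduced costs: (-9.5, 9.75)
  x^k = (4.0, 0.0), subgradient = b - a^T x = -11.0
  y^{k+1} = 3.25 + 0.25*-11.0 = 0.5
Step 3: y^k = 0.5, reduced costs: (7.0, 12.5)
  x^k = (0.0, 0.0), subgradient = b - a^T x = 13.0
  y^{k+1} = 0.5 + 0.25*13.0 = 3.75
Step 4: y^k = 3.75, reduced costs: (-12.5, 9.25)
  x^k = (4.0, 0.0), subgradient = b - a^T x = -11.0
  y^{k+1} = 3.75 + 0.25*-11.0 = 1.0
Dual objective at y_4 = 1.0: reduced costs (4.0, 12.0), box minimizer x = (0.0, 0.0)
g(y_4) = b*y + (c1 - a1*y)*x1 + (c2 - a2*y)*x2 = 13*1.0 + 4.0*0.0 + 12.0*0.0 = 13.0 + 0.0 + 0.0 = 13.0


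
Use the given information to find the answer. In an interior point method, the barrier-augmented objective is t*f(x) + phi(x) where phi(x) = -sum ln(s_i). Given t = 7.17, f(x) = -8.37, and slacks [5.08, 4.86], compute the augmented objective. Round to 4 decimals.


Step 1: Compute log-barrier.
ln values: [1.6253, 1.581]
phi = -(1.6253 + 1.581) = -3.2063
Step 2: Compute augmented objective.
t*f(x) = 7.17*-8.37 = -60.0129
Total = -60.0129 - 3.2063 = -63.2192


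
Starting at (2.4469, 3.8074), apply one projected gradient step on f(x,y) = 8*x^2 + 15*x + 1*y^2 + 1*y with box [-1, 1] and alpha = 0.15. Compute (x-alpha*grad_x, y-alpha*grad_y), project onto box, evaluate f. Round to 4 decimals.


Step 1: Compute gradient at (2.4469, 3.8074).
grad_x = 2*8*2.4469 + 15 = 54.1504
grad_y = 2*1*3.8074 + 1 = 8.6148
Step 2: Gradient step.
x_raw = 2.4469 - 0.15*54.1504 = -5.6757
y_raw = 3.8074 - 0.15*8.6148 = 2.5152
Step 3: Project onto [-1, 1].
x_proj = clip(-5.6757) = -1.0
y_proj = clip(2.5152) = 1.0
Step 4: Evaluate f.
f(-1.0, 1.0) = -5.0


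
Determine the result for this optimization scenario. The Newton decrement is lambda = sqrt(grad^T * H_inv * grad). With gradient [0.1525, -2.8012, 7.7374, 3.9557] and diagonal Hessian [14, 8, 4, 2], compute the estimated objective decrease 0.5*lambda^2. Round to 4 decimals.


Step 1: H is diagonal, so H^(-1) * g = [0.0109, -0.3502, 1.9344, 1.9779].
Step 2: g^T H^(-1) g = sum_i g_i^2 / H_ii
  = (0.1525)^2/14 + (-2.8012)^2/8 + (7.7374)^2/4 + (3.9557)^2/2
  = 0.0017 + 0.9808 + 14.9668 + 7.8238 = 23.7731
Step 3: Objective decrease = 0.5 * g^T H^(-1) g = 11.8866


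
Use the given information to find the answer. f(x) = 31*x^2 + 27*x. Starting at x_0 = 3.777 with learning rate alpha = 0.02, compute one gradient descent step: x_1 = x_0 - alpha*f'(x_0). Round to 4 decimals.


We compute the gradient at x_0 and apply the update.
f'(x) = 62*x + 27
f'(3.777) = 62*3.777 + 27 = 261.174
x_1 = 3.777 - 0.02*261.174 = -1.4465


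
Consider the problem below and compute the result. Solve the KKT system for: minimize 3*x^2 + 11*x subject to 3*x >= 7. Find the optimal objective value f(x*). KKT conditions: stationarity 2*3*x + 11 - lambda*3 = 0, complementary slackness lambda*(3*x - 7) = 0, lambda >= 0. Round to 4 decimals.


Step 1: Try lambda = 0 (constraint inactive).
x_unc = -11/(2*3) = -1.8333
Check: 3*-1.8333 = -5.4999 < 7 -- violated!
Step 2: Constraint must be active: 3*x = 7
x* = 7/3 = 2.3333 (rounded; the exact value 7/3 is used below)
lambda = (2*3*(7/3) + 11)/3 = 8.3333
Step 3: Compute optimal value.
f(x*) = 3*(7/3)^2 + 11*(7/3) = 42.0


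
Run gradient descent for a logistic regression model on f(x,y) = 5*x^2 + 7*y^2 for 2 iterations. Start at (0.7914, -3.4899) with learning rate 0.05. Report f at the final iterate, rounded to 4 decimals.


Gradient descent on f(x,y) = 5*x^2 + 7*y^2.
Starting point: (0.7914, -3.4899), alpha = 0.05
Step 1: grad_x = 2*5*0.7914 = 7.914, grad_y = 2*7*-3.4899 = -48.8586
  x_1 = 0.7914 - 0.05*7.914 = 0.3957
  y_1 = -3.4899 - 0.05*-48.8586 = -1.047
Step 2: grad_x = 2*5*0.3957 = 3.957, grad_y = 2*7*-1.047 = -14.6576
  x_2 = 0.3957 - 0.05*3.957 = 0.1979
  y_2 = -1.047 - 0.05*-14.6576 = -0.3141
f(0.1979, -0.3141) = 5*0.1979^2 + 7*(-0.3141)^2 = 0.8863


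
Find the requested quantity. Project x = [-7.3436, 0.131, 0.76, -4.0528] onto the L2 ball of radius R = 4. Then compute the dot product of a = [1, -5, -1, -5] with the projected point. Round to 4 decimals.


Step 1: Compute ||x|| (intermediates to 6 decimals).
||x|| = sqrt((-7.3436)^2 + 0.131^2 + 0.76^2 + (-4.0528)^2) = 8.423088
Step 2: Project.
Since ||x|| > R, scale = R/||x|| = 4/8.423088 = 0.474885, proj(x) = scale * x
proj(x) = [-3.487365, 0.06221, 0.360913, -1.924614]
Step 3: Dot product.
a^T * proj(x) = 1*(-3.487365) - 5*0.06221 - 1*0.360913 - 5*(-1.924614) = 5.4637


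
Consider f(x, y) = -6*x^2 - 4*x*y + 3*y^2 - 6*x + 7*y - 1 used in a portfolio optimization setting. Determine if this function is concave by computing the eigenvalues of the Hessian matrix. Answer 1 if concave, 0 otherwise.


The Hessian of f(x,y) = -6*x^2 - 4*x*y + 3*y^2 - 6*x + 7*y - 1 is:
H = [[-12, -4], [-4, 6]]
Trace = -12 + 6 = -6
Determinant = -12*6 - (-4)^2 = -88
Discriminant = (-6)^2 - 4*-88 = 388.0
Eigenvalues: lambda_1 = -12.8489, lambda_2 = 6.8489
The function is not concave.

0


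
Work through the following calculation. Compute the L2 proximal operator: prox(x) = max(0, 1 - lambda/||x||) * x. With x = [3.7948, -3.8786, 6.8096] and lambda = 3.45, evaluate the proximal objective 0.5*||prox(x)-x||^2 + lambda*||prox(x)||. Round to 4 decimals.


Step 1: Compute ||x||.
||x|| = 8.7072
Step 2: Compute scaling factor.
scale = max(0, 1 - 3.45/8.7072) = 0.6038
Step 3: prox(x) = [2.2912, -2.3418, 4.1115]
||prox(x)|| = 5.2572
Step 4: Proximal objective.
0.5*||prox-x||^2 = 5.9513
lambda*||prox|| = 18.1373
Total = 24.0885


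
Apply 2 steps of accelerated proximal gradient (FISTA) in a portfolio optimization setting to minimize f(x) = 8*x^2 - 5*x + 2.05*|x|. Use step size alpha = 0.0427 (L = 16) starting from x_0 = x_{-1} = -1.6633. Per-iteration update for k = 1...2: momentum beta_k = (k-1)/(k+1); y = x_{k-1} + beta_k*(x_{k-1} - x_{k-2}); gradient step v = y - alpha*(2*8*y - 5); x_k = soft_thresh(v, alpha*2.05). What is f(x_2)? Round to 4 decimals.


FISTA on f(x) = 8*x^2 - 5*x + 2.05*|x|
L = 16, alpha = 0.0427
Iteration 1: beta = 0.0, y = -1.6633 + 0.0*(-1.6633 + 1.6633) = -1.6633
  grad(y) = -31.6128, v = y - alpha*grad = -0.3134
  prox(v) = soft_thresh(-0.3134, 0.0875) = -0.2259
Iteration 2: beta = 0.3333, y = -0.2259 + 0.3333*(-0.2259 + 1.6633) = 0.2532
  grad(y) = -0.9482, v = y - alpha*grad = 0.2937
  prox(v) = soft_thresh(0.2937, 0.0875) = 0.2062
f(x_2) = 8*0.2062^2 - 5*0.2062 + 2.05*|0.2062| = -0.2681


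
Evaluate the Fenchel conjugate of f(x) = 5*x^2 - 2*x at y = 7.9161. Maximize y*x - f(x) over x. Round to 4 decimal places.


f*(y) = sup_x {y*x - a*x^2 - b*x} = sup_x {(y-b)*x - a*x^2}
FOC: (y - b) - 2a*x = 0 => x* = (y - b)/(2a)
x* = (7.9161 + 2)/(2*5) = 0.9916
f*(7.9161) = (y-b)^2/(4a) = (7.9161 + 2)^2/(4*5)
= 98.329/20 = 4.9165


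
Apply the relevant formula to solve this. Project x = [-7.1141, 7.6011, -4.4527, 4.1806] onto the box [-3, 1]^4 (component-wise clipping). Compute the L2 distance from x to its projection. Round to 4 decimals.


Project each component onto [-3, 1].
clip(-7.1141) = -3.0, clip(7.6011) = 1.0, clip(-4.4527) = -3.0, clip(4.1806) = 1.0
Projection = [-3.0, 1.0, -3.0, 1.0]
Squared diffs: [16.9258, 43.5745, 2.1103, 10.1162]
Distance = sqrt(72.7268) = 8.528


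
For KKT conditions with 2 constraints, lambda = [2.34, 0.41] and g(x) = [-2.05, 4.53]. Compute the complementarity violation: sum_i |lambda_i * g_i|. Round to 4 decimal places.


KKT complementary slackness check:
lambda_1 * g_1 = 2.34 * -2.05 = -4.797
lambda_2 * g_2 = 0.41 * 4.53 = 1.8573
Total violation = 4.797 + 1.8573 = 6.6543


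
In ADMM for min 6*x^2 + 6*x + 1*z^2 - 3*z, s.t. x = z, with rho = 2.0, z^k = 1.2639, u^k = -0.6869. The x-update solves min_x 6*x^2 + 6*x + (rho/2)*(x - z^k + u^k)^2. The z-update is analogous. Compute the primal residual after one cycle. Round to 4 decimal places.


ADMM iteration with rho = 2.0, z^k = 1.2639, u^k = -0.6869
Step 1: x-update.
Minimize 6*x^2 + 6*x + (2.0/2)*(x - 1.2639 - 0.6869)^2
FOC: (2*6 + 2.0)*x = -6 + 2.0*(1.2639 + 0.6869)
x^{k+1} = -0.1499
Step 2: z-update.
Minimize 1*z^2 - 3*z + (2.0/2)*(-0.1499 - z - 0.6869)^2
FOC: (2*1 + 2.0)*z = 3 + 2.0*(-0.1499 - 0.6869)
z^{k+1} = 0.3316
Step 3: u-update.
u^{k+1} = -0.6869 - 0.1499 - 0.3316 = -1.1684
Step 4: Primal residual = |-0.1499 - 0.3316| = 0.4815


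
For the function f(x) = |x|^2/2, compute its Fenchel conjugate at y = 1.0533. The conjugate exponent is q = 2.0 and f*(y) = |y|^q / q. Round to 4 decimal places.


The conjugate exponent q satisfies 1/p + 1/q = 1.
p = 2, so q = 2/(2 - 1) = 2.0
|y|^q = 1.0533^2.0 = 1.1094
f*(1.0533) = 1.1094 / 2.0 = 0.5547


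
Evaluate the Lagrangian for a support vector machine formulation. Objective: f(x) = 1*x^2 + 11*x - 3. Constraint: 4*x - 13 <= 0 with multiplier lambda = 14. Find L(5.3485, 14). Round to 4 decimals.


Step 1: Evaluate f(x).
f(5.3485) = 1*5.3485^2 + 11*5.3485 - 3 = 84.44
Step 2: Evaluate g(x).
g(5.3485) = 4*5.3485 - 13 = 8.394
Step 3: Compute Lagrangian.
L = 84.44 + 14*8.394 = 201.956


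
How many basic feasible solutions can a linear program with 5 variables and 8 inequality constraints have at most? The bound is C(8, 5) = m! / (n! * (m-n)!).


Each vertex corresponds to some choice of n active constraints out of m, so the number of vertices is at most C(m, n) = m! / (n!(m-n)!).
m = 8, n = 5
Numerator: 8 * 7 * 6 * 5 * 4
Denominator: 5! = 120
C(8, 5) = 56


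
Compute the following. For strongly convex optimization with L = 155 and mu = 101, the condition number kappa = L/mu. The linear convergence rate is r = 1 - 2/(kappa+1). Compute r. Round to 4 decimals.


Step 1: Compute the condition number.
kappa = L/mu = 155/101 = 1.5347
Step 2: Compute the convergence rate.
r = 1 - 2/(kappa + 1) = 1 - 2*mu/(L + mu) = (L - mu)/(L + mu) = 54/256 = 0.2109


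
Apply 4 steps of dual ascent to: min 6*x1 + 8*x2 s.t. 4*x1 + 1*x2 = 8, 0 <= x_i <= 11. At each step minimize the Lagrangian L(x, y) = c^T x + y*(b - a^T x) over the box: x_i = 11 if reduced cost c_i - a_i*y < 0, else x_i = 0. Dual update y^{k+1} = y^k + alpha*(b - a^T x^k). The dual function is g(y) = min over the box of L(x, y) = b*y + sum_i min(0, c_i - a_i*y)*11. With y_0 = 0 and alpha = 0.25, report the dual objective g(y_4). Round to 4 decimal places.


Dual ascent for LP: min 6*x1 + 8*x2, 4*x1 + 1*x2 = 8, 0 <= x_i <= 11
Step 1: y^k = 0.0, reduced costs: (6.0, 8.0)
  x^k = (0.0, 0.0), subgradient = b - a^T x = 8.0
  y^{k+1} = 0.0 + 0.25*8.0 = 2.0
Step 2: y^k = 2.0, reduced costs: (-2.0, 6.0)
  x^k = (11.0, 0.0), subgradient = b - a^T x = -36.0
  y^{k+1} = 2.0 + 0.25*-36.0 = -7.0
Step 3: y^k = -7.0, reduced costs: (34.0, 15.0)
  x^k = (0.0, 0.0), subgradient = b - a^T x = 8.0
  y^{k+1} = -7.0 + 0.25*8.0 = -5.0
Step 4: y^k = -5.0, reduced costs: (26.0, 13.0)
  x^k = (0.0, 0.0), subgradient = b - a^T x = 8.0
  y^{k+1} = -5.0 + 0.25*8.0 = -3.0
Dual objective at y_4 = -3.0: reduced costs (18.0, 11.0), box minimizer x = (0.0, 0.0)
g(y_4) = b*y + (c1 - a1*y)*x1 + (c2 - a2*y)*x2 = 8*(-3.0) + 18.0*0.0 + 11.0*0.0 = -24.0 + 0.0 + 0.0 = -24.0


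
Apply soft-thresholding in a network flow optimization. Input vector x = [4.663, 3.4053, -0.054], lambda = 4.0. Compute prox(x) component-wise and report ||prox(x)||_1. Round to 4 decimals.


Soft-thresholding with lambda = 4.0:
prox(4.663) = sign(4.663)*max(|4.663| - 4.0, 0) = 0.663
prox(3.4053) = sign(3.4053)*max(|3.4053| - 4.0, 0) = 0.0
prox(-0.054) = sign(-0.054)*max(|-0.054| - 4.0, 0) = 0.0
prox(x) = [0.663, 0.0, 0.0]
||prox(x)||_1 = 0.663 + 0.0 + 0.0 = 0.663


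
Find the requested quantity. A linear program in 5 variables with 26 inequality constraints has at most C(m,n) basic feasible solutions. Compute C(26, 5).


Each vertex corresponds to some choice of n active constraints out of m, so the number of vertices is at most C(m, n) = m! / (n!(m-n)!).
m = 26, n = 5
Numerator: 26 * 25 * 24 * 23 * 22
Denominator: 5! = 120
C(26, 5) = 65780


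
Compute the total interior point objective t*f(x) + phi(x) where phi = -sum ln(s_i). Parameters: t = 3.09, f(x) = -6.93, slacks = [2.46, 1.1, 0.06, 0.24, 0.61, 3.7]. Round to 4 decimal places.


Step 1: Compute log-barrier.
ln values: [0.9002, 0.0953, -2.8134, -1.4271, -0.4943, 1.3083]
phi = -(0.9002 + 0.0953 - 2.8134 - 1.4271 - 0.4943 + 1.3083) = 2.431
Step 2: Compute augmented objective.
t*f(x) = 3.09*-6.93 = -21.4137
Total = -21.4137 + 2.431 = -18.9827


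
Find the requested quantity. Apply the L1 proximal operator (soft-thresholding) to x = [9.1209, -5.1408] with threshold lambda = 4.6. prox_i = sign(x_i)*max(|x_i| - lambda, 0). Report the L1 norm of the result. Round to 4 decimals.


Soft-thresholding with lambda = 4.6:
prox(9.1209) = sign(9.1209)*max(|9.1209| - 4.6, 0) = 4.5209
prox(-5.1408) = sign(-5.1408)*max(|-5.1408| - 4.6, 0) = -0.5408
prox(x) = [4.5209, -0.5408]
||prox(x)||_1 = 4.5209 + 0.5408 = 5.0617


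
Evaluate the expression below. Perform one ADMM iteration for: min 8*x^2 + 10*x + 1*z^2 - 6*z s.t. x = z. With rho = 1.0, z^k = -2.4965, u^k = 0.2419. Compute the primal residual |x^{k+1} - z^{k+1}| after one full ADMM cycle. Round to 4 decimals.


ADMM iteration with rho = 1.0, z^k = -2.4965, u^k = 0.2419
Step 1: x-update.
Minimize 8*x^2 + 10*x + (1.0/2)*(x + 2.4965 + 0.2419)^2
FOC: (2*8 + 1.0)*x = -10 + 1.0*(-2.4965 - 0.2419)
x^{k+1} = -0.7493
Step 2: z-update.
Minimize 1*z^2 - 6*z + (1.0/2)*(-0.7493 - z + 0.2419)^2
FOC: (2*1 + 1.0)*z = 6 + 1.0*(-0.7493 + 0.2419)
z^{k+1} = 1.8309
Step 3: u-update.
u^{k+1} = 0.2419 - 0.7493 - 1.8309 = -2.3383
Step 4: Primal residual = |-0.7493 - 1.8309| = 2.5802


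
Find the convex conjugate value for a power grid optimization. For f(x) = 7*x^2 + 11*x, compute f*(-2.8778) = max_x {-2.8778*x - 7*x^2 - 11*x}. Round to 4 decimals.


f*(y) = sup_x {y*x - a*x^2 - b*x} = sup_x {(y-b)*x - a*x^2}
FOC: (y - b) - 2a*x = 0 => x* = (y - b)/(2a)
x* = (-2.8778 - 11)/(2*7) = -0.9913
f*(-2.8778) = (y-b)^2/(4a) = (-2.8778 - 11)^2/(4*7)
= 192.5933/28 = 6.8783


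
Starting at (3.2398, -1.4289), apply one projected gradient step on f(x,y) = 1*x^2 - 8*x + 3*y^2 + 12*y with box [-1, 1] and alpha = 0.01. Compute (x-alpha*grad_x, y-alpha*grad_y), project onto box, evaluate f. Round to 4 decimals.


Step 1: Compute gradient at (3.2398, -1.4289).
grad_x = 2*1*3.2398 - 8 = -1.5204
grad_y = 2*3*-1.4289 + 12 = 3.4266
Step 2: Gradient step.
x_raw = 3.2398 - 0.01*-1.5204 = 3.255
y_raw = -1.4289 - 0.01*3.4266 = -1.4632
Step 3: Project onto [-1, 1].
x_proj = clip(3.255) = 1.0
y_proj = clip(-1.4632) = -1.0
Step 4: Evaluate f.
f(1.0, -1.0) = -16.0


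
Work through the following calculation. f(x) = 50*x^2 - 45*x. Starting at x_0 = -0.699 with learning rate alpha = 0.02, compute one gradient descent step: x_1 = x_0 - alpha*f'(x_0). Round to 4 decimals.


We compute the gradient at x_0 and apply the update.
f'(x) = 100*x - 45
f'(-0.699) = 100*-0.699 - 45 = -114.9
x_1 = -0.699 - 0.02*-114.9 = 1.599


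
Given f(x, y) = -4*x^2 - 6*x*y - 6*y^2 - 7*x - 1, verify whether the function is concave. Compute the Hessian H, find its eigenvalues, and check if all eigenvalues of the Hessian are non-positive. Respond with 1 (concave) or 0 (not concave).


The Hessian of f(x,y) = -4*x^2 - 6*x*y - 6*y^2 - 7*x - 1 is:
H = [[-8, -6], [-6, -12]]
Trace = -8 - 12 = -20
Determinant = -8*-12 - (-6)^2 = 60
Discriminant = (-20)^2 - 4*60 = 160.0
Eigenvalues: lambda_1 = -16.3246, lambda_2 = -3.6754
The function is concave.

1


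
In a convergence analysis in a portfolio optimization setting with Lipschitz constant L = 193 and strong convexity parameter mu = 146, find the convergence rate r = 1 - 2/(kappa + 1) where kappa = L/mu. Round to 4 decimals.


Step 1: Compute the condition number.
kappa = L/mu = 193/146 = 1.3219
Step 2: Compute the convergence rate.
r = 1 - 2/(kappa + 1) = 1 - 2*mu/(L + mu) = (L - mu)/(L + mu) = 47/339 = 0.1386


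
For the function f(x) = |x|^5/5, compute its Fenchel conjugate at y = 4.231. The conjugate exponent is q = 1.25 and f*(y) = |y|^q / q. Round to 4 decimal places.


The conjugate exponent q satisfies 1/p + 1/q = 1.
p = 5, so q = 5/(5 - 1) = 1.25
|y|^q = 4.231^1.25 = 6.0681
f*(4.231) = 6.0681 / 1.25 = 4.8545


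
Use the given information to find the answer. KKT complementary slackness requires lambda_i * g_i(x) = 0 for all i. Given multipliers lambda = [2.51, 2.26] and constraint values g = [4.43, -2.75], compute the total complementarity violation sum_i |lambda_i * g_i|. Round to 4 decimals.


KKT complementary slackness check:
lambda_1 * g_1 = 2.51 * 4.43 = 11.1193
lambda_2 * g_2 = 2.26 * -2.75 = -6.215
Total violation = 11.1193 + 6.215 = 17.3343


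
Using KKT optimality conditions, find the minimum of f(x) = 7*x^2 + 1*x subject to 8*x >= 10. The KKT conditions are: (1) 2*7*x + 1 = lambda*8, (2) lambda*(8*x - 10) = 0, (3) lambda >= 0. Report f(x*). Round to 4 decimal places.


Step 1: Try lambda = 0 (constraint inactive).
x_unc = -1/(2*7) = -0.0714
Check: 8*-0.0714 = -0.5712 < 10 -- violated!
Step 2: Constraint must be active: 8*x = 10
x* = 10/8 = 1.25
lambda = (2*7*1.25 + 1)/8 = 2.3125
Step 3: Compute optimal value.
f(x*) = 7*1.25^2 + 1*1.25 = 12.1875


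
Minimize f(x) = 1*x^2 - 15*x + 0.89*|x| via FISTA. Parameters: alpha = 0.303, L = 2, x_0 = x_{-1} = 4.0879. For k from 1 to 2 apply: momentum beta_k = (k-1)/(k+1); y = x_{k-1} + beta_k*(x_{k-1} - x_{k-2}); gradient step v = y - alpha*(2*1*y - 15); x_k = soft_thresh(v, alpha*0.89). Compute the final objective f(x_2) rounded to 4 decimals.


FISTA on f(x) = 1*x^2 - 15*x + 0.89*|x|
L = 2, alpha = 0.303
Iteration 1: beta = 0.0, y = 4.0879 + 0.0*(4.0879 - 4.0879) = 4.0879
  grad(y) = -6.8242, v = y - alpha*grad = 6.1556
  prox(v) = soft_thresh(6.1556, 0.2697) = 5.886
Iteration 2: beta = 0.3333, y = 5.886 + 0.3333*(5.886 - 4.0879) = 6.4853
  grad(y) = -2.0294, v = y - alpha*grad = 7.1002
  prox(v) = soft_thresh(7.1002, 0.2697) = 6.8305
f(x_2) = 1*6.8305^2 - 15*6.8305 + 0.89*|6.8305| = -49.7226


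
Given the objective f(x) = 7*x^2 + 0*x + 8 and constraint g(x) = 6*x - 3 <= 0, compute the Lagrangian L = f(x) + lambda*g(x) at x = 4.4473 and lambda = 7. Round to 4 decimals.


Step 1: Evaluate f(x).
f(4.4473) = 7*4.4473^2 + 0*4.4473 + 8 = 146.4493
Step 2: Evaluate g(x).
g(4.4473) = 6*4.4473 - 3 = 23.6838
Step 3: Compute Lagrangian.
L = 146.4493 + 7*23.6838 = 312.2359


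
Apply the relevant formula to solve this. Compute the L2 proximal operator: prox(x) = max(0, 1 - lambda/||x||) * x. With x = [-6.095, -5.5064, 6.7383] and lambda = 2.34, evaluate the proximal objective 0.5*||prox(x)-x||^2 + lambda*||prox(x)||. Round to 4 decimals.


Step 1: Compute ||x||.
||x|| = 10.6242
Step 2: Compute scaling factor.
scale = max(0, 1 - 2.34/10.6242) = 0.7797
Step 3: prox(x) = [-4.7526, -4.2936, 5.2542]
||prox(x)|| = 8.2842
Step 4: Proximal objective.
0.5*||prox-x||^2 = 2.7378
lambda*||prox|| = 19.385
Total = 22.1229


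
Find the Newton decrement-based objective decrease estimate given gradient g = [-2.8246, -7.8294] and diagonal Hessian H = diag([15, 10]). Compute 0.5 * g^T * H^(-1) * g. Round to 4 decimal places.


Step 1: H is diagonal, so H^(-1) * g = [-0.1883, -0.7829].
Step 2: g^T H^(-1) g = sum_i g_i^2 / H_ii
  = (-2.8246)^2/15 + (-7.8294)^2/10
  = 0.5319 + 6.13 = 6.6618
Step 3: Objective decrease = 0.5 * g^T H^(-1) g = 3.3309


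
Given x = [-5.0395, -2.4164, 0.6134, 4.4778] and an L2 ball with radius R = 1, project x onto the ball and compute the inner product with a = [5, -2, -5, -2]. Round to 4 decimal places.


Step 1: Compute ||x|| (intermediates to 6 decimals).
||x|| = sqrt((-5.0395)^2 + (-2.4164)^2 + 0.6134^2 + 4.4778^2) = 7.187663
Step 2: Project.
Since ||x|| > R, scale = R/||x|| = 1/7.187663 = 0.139127, proj(x) = scale * x
proj(x) = [-0.701131, -0.336186, 0.085341, 0.622983]
Step 3: Dot product.
a^T * proj(x) = 5*(-0.701131) - 2*(-0.336186) - 5*0.085341 - 2*0.622983 = -4.506


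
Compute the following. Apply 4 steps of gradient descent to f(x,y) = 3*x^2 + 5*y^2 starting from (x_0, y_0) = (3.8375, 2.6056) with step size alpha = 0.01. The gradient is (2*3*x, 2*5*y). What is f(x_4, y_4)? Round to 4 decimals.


Gradient descent on f(x,y) = 3*x^2 + 5*y^2.
Starting point: (3.8375, 2.6056), alpha = 0.01
Step 1: grad_x = 2*3*3.8375 = 23.025, grad_y = 2*5*2.6056 = 26.056
  x_1 = 3.8375 - 0.01*23.025 = 3.6073
  y_1 = 2.6056 - 0.01*26.056 = 2.345
Step 2: grad_x = 2*3*3.6073 = 21.6435, grad_y = 2*5*2.345 = 23.4504
  x_2 = 3.6073 - 0.01*21.6435 = 3.3908
  y_2 = 2.345 - 0.01*23.4504 = 2.1105
Step 3: grad_x = 2*3*3.3908 = 20.3449, grad_y = 2*5*2.1105 = 21.1054
  x_3 = 3.3908 - 0.01*20.3449 = 3.1874
  y_3 = 2.1105 - 0.01*21.1054 = 1.8995
Step 4: grad_x = 2*3*3.1874 = 19.1242, grad_y = 2*5*1.8995 = 18.9948
  x_4 = 3.1874 - 0.01*19.1242 = 2.9961
  y_4 = 1.8995 - 0.01*18.9948 = 1.7095
f(2.9961, 1.7095) = 3*2.9961^2 + 5*1.7095^2 = 41.5428


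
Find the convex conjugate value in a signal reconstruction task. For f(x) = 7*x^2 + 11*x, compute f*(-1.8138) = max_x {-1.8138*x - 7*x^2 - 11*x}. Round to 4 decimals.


f*(y) = sup_x {y*x - a*x^2 - b*x} = sup_x {(y-b)*x - a*x^2}
FOC: (y - b) - 2a*x = 0 => x* = (y - b)/(2a)
x* = (-1.8138 - 11)/(2*7) = -0.9153
f*(-1.8138) = (y-b)^2/(4a) = (-1.8138 - 11)^2/(4*7)
= 164.1935/28 = 5.8641


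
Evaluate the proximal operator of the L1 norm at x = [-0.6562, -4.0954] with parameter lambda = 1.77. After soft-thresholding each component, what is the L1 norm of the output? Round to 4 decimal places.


Soft-thresholding with lambda = 1.77:
prox(-0.6562) = sign(-0.6562)*max(|-0.6562| - 1.77, 0) = 0.0
prox(-4.0954) = sign(-4.0954)*max(|-4.0954| - 1.77, 0) = -2.3254
prox(x) = [0.0, -2.3254]
||prox(x)||_1 = 0.0 + 2.3254 = 2.3254


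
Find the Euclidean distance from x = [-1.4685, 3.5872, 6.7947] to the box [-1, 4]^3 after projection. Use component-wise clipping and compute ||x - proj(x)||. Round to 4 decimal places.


Project each component onto [-1, 4].
clip(-1.4685) = -1.0, clip(3.5872) = 3.5872, clip(6.7947) = 4.0
Projection = [-1.0, 3.5872, 4.0]
Squared diffs: [0.2195, 0.0, 7.8103]
Distance = sqrt(8.0298) = 2.8337


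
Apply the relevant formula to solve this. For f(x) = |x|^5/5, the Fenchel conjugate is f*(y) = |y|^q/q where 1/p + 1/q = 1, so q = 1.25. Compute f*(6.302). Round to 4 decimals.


The conjugate exponent q satisfies 1/p + 1/q = 1.
p = 5, so q = 5/(5 - 1) = 1.25
|y|^q = 6.302^1.25 = 9.985
f*(6.302) = 9.985 / 1.25 = 7.988


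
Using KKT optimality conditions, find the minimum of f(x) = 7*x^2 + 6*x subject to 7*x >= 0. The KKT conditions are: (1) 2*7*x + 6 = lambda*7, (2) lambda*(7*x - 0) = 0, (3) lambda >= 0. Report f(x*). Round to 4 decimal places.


Step 1: Try lambda = 0 (constraint inactive).
x_unc = -6/(2*7) = -0.4286
Check: 7*-0.4286 = -3.0002 < 0 -- violated!
Step 2: Constraint must be active: 7*x = 0
x* = 0/7 = 0.0
lambda = (2*7*0.0 + 6)/7 = 0.8571
Step 3: Compute optimal value.
f(x*) = 7*0.0^2 + 6*0.0 = 0.0


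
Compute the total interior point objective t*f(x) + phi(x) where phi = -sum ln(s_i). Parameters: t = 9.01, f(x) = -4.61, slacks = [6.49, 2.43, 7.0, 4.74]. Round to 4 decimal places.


Step 1: Compute log-barrier.
ln values: [1.8703, 0.8879, 1.9459, 1.556]
phi = -(1.8703 + 0.8879 + 1.9459 + 1.556) = -6.2601
Step 2: Compute augmented objective.
t*f(x) = 9.01*-4.61 = -41.5361
Total = -41.5361 - 6.2601 = -47.7962


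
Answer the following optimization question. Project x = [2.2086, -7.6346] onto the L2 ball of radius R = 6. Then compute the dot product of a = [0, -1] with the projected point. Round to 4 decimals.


Step 1: Compute ||x|| (intermediates to 6 decimals).
||x|| = sqrt(2.2086^2 + (-7.6346)^2) = 7.947643
Step 2: Project.
Since ||x|| > R, scale = R/||x|| = 6/7.947643 = 0.754941, proj(x) = scale * x
proj(x) = [1.667363, -5.763673]
Step 3: Dot product.
a^T * proj(x) = 0*1.667363 - 1*(-5.763673) = 5.7637


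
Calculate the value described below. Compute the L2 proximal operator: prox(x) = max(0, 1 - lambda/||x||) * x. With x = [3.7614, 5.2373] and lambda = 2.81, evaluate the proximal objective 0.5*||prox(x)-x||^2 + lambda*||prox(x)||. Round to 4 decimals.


Step 1: Compute ||x||.
||x|| = 6.4481
Step 2: Compute scaling factor.
scale = max(0, 1 - 2.81/6.4481) = 0.5642
Step 3: prox(x) = [2.1222, 2.9549]
||prox(x)|| = 3.6381
Step 4: Proximal objective.
0.5*||prox-x||^2 = 3.9481
lambda*||prox|| = 10.2231
Total = 14.171


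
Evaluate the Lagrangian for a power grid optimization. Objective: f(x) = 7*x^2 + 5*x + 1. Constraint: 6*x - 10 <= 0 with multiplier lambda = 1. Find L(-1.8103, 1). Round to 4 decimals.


Step 1: Evaluate f(x).
f(-1.8103) = 7*(-1.8103)^2 + 5*(-1.8103) + 1 = 14.8888
Step 2: Evaluate g(x).
g(-1.8103) = 6*-1.8103 - 10 = -20.8618
Step 3: Compute Lagrangian.
L = 14.8888 + 1*-20.8618 = -5.973


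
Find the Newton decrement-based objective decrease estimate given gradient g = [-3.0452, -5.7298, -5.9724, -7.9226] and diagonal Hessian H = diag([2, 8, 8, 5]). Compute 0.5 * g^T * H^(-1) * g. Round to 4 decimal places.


Step 1: H is diagonal, so H^(-1) * g = [-1.5226, -0.7162, -0.7466, -1.5845].
Step 2: g^T H^(-1) g = sum_i g_i^2 / H_ii
  = (-3.0452)^2/2 + (-5.7298)^2/8 + (-5.9724)^2/8 + (-7.9226)^2/5
  = 4.6366 + 4.1038 + 4.4587 + 12.5535 = 25.7527
Step 3: Objective decrease = 0.5 * g^T H^(-1) g = 12.8763


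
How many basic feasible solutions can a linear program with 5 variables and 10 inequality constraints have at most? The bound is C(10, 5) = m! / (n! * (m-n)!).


Each vertex corresponds to some choice of n active constraints out of m, so the number of vertices is at most C(m, n) = m! / (n!(m-n)!).
m = 10, n = 5
Numerator: 10 * 9 * 8 * 7 * 6
Denominator: 5! = 120
C(10, 5) = 252


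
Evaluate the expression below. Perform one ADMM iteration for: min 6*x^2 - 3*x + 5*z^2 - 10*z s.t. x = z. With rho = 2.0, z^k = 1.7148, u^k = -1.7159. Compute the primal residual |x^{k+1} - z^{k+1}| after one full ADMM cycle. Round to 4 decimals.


ADMM iteration with rho = 2.0, z^k = 1.7148, u^k = -1.7159
Step 1: x-update.
Minimize 6*x^2 - 3*x + (2.0/2)*(x - 1.7148 - 1.7159)^2
FOC: (2*6 + 2.0)*x = 3 + 2.0*(1.7148 + 1.7159)
x^{k+1} = 0.7044
Step 2: z-update.
Minimize 5*z^2 - 10*z + (2.0/2)*(0.7044 - z - 1.7159)^2
FOC: (2*5 + 2.0)*z = 10 + 2.0*(0.7044 - 1.7159)
z^{k+1} = 0.6647
Step 3: u-update.
u^{k+1} = -1.7159 + 0.7044 - 0.6647 = -1.6763
Step 4: Primal residual = |0.7044 - 0.6647| = 0.0396


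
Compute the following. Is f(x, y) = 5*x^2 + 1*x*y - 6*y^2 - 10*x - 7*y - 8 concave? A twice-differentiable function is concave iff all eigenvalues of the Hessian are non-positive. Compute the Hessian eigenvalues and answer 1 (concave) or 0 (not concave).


The Hessian of f(x,y) = 5*x^2 + 1*x*y - 6*y^2 - 10*x - 7*y - 8 is:
H = [[10, 1], [1, -12]]
Trace = 10 - 12 = -2
Determinant = 10*-12 - (1)^2 = -121
Discriminant = (-2)^2 - 4*-121 = 488.0
Eigenvalues: lambda_1 = -12.0454, lambda_2 = 10.0454
The function is not concave.

0


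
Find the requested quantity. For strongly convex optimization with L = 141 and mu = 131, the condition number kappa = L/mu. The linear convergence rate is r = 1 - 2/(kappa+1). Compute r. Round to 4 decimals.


Step 1: Compute the condition number.
kappa = L/mu = 141/131 = 1.0763
Step 2: Compute the convergence rate.
r = 1 - 2/(kappa + 1) = 1 - 2*mu/(L + mu) = (L - mu)/(L + mu) = 10/272 = 0.0368


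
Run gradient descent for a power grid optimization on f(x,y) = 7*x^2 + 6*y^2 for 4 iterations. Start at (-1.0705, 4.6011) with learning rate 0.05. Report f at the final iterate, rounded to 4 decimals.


Gradient descent on f(x,y) = 7*x^2 + 6*y^2.
Starting point: (-1.0705, 4.6011), alpha = 0.05
Step 1: grad_x = 2*7*-1.0705 = -14.987, grad_y = 2*6*4.6011 = 55.2132
  x_1 = -1.0705 - 0.05*-14.987 = -0.3212
  y_1 = 4.6011 - 0.05*55.2132 = 1.8404
Step 2: grad_x = 2*7*-0.3212 = -4.4961, grad_y = 2*6*1.8404 = 22.0853
  x_2 = -0.3212 - 0.05*-4.4961 = -0.0963
  y_2 = 1.8404 - 0.05*22.0853 = 0.7362
Step 3: grad_x = 2*7*-0.0963 = -1.3488, grad_y = 2*6*0.7362 = 8.8341
  x_3 = -0.0963 - 0.05*-1.3488 = -0.0289
  y_3 = 0.7362 - 0.05*8.8341 = 0.2945
Step 4: grad_x = 2*7*-0.0289 = -0.4046, grad_y = 2*6*0.2945 = 3.5336
  x_4 = -0.0289 - 0.05*-0.4046 = -0.0087
  y_4 = 0.2945 - 0.05*3.5336 = 0.1178
f(-0.0087, 0.1178) = 7*(-0.0087)^2 + 6*0.1178^2 = 0.0838


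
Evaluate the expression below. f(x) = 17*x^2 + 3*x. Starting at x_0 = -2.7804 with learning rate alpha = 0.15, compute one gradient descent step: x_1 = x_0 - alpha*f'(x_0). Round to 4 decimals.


We compute the gradient at x_0 and apply the update.
f'(x) = 34*x + 3
f'(-2.7804) = 34*-2.7804 + 3 = -91.5336
x_1 = -2.7804 - 0.15*-91.5336 = 10.9496


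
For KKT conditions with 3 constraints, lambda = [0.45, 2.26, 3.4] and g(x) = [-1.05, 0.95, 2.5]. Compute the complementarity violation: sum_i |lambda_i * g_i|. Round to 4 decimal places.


KKT complementary slackness check:
lambda_1 * g_1 = 0.45 * -1.05 = -0.4725
lambda_2 * g_2 = 2.26 * 0.95 = 2.147
lambda_3 * g_3 = 3.4 * 2.5 = 8.5
Total violation = 0.4725 + 2.147 + 8.5 = 11.1195


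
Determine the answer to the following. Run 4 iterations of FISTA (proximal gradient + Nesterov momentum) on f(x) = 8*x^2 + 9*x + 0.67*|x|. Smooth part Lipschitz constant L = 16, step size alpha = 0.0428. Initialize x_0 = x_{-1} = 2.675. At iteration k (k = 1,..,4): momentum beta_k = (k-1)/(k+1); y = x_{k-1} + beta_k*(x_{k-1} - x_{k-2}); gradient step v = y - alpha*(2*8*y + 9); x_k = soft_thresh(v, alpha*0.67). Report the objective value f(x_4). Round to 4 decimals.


FISTA on f(x) = 8*x^2 + 9*x + 0.67*|x|
L = 16, alpha = 0.0428
Iteration 1: beta = 0.0, y = 2.675 + 0.0*(2.675 - 2.675) = 2.675
  grad(y) = 51.8, v = y - alpha*grad = 0.458
  prox(v) = soft_thresh(0.458, 0.0287) = 0.4293
Iteration 2: beta = 0.3333, y = 0.4293 + 0.3333*(0.4293 - 2.675) = -0.3193
  grad(y) = 3.8914, v = y - alpha*grad = -0.4858
  prox(v) = soft_thresh(-0.4858, 0.0287) = -0.4572
Iteration 3: beta = 0.5, y = -0.4572 + 0.5*(-0.4572 - 0.4293) = -0.9004
  grad(y) = -5.4062, v = y - alpha*grad = -0.669
  prox(v) = soft_thresh(-0.669, 0.0287) = -0.6403
Iteration 4: beta = 0.6, y = -0.6403 + 0.6*(-0.6403 + 0.4572) = -0.7502
  grad(y) = -3.0036, v = y - alpha*grad = -0.6217
  prox(v) = soft_thresh(-0.6217, 0.0287) = -0.593
f(x_4) = 8*(-0.593)^2 + 9*(-0.593) + 0.67*|-0.593| = -2.1265


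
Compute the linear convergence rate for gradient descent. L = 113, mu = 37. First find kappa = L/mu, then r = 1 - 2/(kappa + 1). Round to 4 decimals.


Step 1: Compute the condition number.
kappa = L/mu = 113/37 = 3.0541
Step 2: Compute the convergence rate.
r = 1 - 2/(kappa + 1) = 1 - 2*mu/(L + mu) = (L - mu)/(L + mu) = 76/150 = 0.5067


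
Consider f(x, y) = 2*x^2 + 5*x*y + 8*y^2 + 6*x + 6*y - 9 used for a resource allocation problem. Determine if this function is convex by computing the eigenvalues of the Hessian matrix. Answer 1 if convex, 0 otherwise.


The Hessian of f(x,y) = 2*x^2 + 5*x*y + 8*y^2 + 6*x + 6*y - 9 is:
H = [[4, 5], [5, 16]]
Trace = 4 + 16 = 20
Determinant = 4*16 - (5)^2 = 39
Discriminant = (20)^2 - 4*39 = 244.0
Eigenvalues: lambda_1 = 2.1898, lambda_2 = 17.8102
The function is convex.

1


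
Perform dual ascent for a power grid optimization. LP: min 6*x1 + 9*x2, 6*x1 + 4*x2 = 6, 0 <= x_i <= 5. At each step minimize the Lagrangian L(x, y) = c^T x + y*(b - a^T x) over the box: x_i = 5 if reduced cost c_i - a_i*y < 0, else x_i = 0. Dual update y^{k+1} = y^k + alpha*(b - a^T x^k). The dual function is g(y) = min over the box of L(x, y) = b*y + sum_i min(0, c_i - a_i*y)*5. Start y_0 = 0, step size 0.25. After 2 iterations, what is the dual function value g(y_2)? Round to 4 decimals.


Dual ascent for LP: min 6*x1 + 9*x2, 6*x1 + 4*x2 = 6, 0 <= x_i <= 5
Step 1: y^k = 0.0, reduced costs: (6.0, 9.0)
  x^k = (0.0, 0.0), subgradient = b - a^T x = 6.0
  y^{k+1} = 0.0 + 0.25*6.0 = 1.5
Step 2: y^k = 1.5, reduced costs: (-3.0, 3.0)
  x^k = (5.0, 0.0), subgradient = b - a^T x = -24.0
  y^{k+1} = 1.5 + 0.25*-24.0 = -4.5
Dual objective at y_2 = -4.5: reduced costs (33.0, 27.0), box minimizer x = (0.0, 0.0)
g(y_2) = b*y + (c1 - a1*y)*x1 + (c2 - a2*y)*x2 = 6*(-4.5) + 33.0*0.0 + 27.0*0.0 = -27.0 + 0.0 + 0.0 = -27.0


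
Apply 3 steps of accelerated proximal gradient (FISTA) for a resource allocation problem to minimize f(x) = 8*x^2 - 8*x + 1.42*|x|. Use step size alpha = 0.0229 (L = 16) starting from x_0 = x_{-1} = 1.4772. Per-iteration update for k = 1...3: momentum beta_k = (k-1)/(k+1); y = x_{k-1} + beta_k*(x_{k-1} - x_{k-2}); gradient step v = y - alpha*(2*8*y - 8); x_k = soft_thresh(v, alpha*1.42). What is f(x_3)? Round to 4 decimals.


FISTA on f(x) = 8*x^2 - 8*x + 1.42*|x|
L = 16, alpha = 0.0229
Iteration 1: beta = 0.0, y = 1.4772 + 0.0*(1.4772 - 1.4772) = 1.4772
  grad(y) = 15.6352, v = y - alpha*grad = 1.1192
  prox(v) = soft_thresh(1.1192, 0.0325) = 1.0866
Iteration 2: beta = 0.3333, y = 1.0866 + 0.3333*(1.0866 - 1.4772) = 0.9564
  grad(y) = 7.3032, v = y - alpha*grad = 0.7892
  prox(v) = soft_thresh(0.7892, 0.0325) = 0.7567
Iteration 3: beta = 0.5, y = 0.7567 + 0.5*(0.7567 - 1.0866) = 0.5917
  grad(y) = 1.4674, v = y - alpha*grad = 0.5581
  prox(v) = soft_thresh(0.5581, 0.0325) = 0.5256
f(x_3) = 8*0.5256^2 - 8*0.5256 + 1.42*|0.5256| = -1.2484


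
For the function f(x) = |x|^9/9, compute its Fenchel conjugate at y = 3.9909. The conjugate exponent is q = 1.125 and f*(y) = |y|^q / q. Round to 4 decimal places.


The conjugate exponent q satisfies 1/p + 1/q = 1.
p = 9, so q = 9/(9 - 1) = 1.125
|y|^q = 3.9909^1.125 = 4.7447
f*(3.9909) = 4.7447 / 1.125 = 4.2175


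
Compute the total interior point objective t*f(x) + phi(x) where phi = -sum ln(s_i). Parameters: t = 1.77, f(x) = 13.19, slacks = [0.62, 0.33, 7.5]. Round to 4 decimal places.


Step 1: Compute log-barrier.
ln values: [-0.478, -1.1087, 2.0149]
phi = -(-0.478 - 1.1087 + 2.0149) = -0.4282
Step 2: Compute augmented objective.
t*f(x) = 1.77*13.19 = 23.3463
Total = 23.3463 - 0.4282 = 22.9181


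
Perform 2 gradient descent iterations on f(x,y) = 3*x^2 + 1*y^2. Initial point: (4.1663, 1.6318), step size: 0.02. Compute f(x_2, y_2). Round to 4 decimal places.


Gradient descent on f(x,y) = 3*x^2 + 1*y^2.
Starting point: (4.1663, 1.6318), alpha = 0.02
Step 1: grad_x = 2*3*4.1663 = 24.9978, grad_y = 2*1*1.6318 = 3.2636
  x_1 = 4.1663 - 0.02*24.9978 = 3.6663
  y_1 = 1.6318 - 0.02*3.2636 = 1.5665
Step 2: grad_x = 2*3*3.6663 = 21.9981, grad_y = 2*1*1.5665 = 3.1331
  x_2 = 3.6663 - 0.02*21.9981 = 3.2264
  y_2 = 1.5665 - 0.02*3.1331 = 1.5039
f(3.2264, 1.5039) = 3*3.2264^2 + 1*1.5039^2 = 33.4903


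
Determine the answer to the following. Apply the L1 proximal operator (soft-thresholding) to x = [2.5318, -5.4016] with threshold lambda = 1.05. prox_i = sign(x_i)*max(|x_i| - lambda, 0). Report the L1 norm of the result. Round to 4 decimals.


Soft-thresholding with lambda = 1.05:
prox(2.5318) = sign(2.5318)*max(|2.5318| - 1.05, 0) = 1.4818
prox(-5.4016) = sign(-5.4016)*max(|-5.4016| - 1.05, 0) = -4.3516
prox(x) = [1.4818, -4.3516]
||prox(x)||_1 = 1.4818 + 4.3516 = 5.8334


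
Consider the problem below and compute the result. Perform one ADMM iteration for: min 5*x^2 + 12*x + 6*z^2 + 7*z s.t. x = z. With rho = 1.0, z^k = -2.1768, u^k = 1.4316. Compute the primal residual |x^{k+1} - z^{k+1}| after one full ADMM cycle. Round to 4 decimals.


ADMM iteration with rho = 1.0, z^k = -2.1768, u^k = 1.4316
Step 1: x-update.
Minimize 5*x^2 + 12*x + (1.0/2)*(x + 2.1768 + 1.4316)^2
FOC: (2*5 + 1.0)*x = -12 + 1.0*(-2.1768 - 1.4316)
x^{k+1} = -1.4189
Step 2: z-update.
Minimize 6*z^2 + 7*z + (1.0/2)*(-1.4189 - z + 1.4316)^2
FOC: (2*6 + 1.0)*z = -7 + 1.0*(-1.4189 + 1.4316)
z^{k+1} = -0.5375
Step 3: u-update.
u^{k+1} = 1.4316 - 1.4189 + 0.5375 = 0.5501
Step 4: Primal residual = |-1.4189 + 0.5375| = 0.8815


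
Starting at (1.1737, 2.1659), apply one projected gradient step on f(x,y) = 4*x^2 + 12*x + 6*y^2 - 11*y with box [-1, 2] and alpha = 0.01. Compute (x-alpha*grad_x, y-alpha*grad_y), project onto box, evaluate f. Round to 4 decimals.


Step 1: Compute gradient at (1.1737, 2.1659).
grad_x = 2*4*1.1737 + 12 = 21.3896
grad_y = 2*6*2.1659 - 11 = 14.9908
Step 2: Gradient step.
x_raw = 1.1737 - 0.01*21.3896 = 0.9598
y_raw = 2.1659 - 0.01*14.9908 = 2.016
Step 3: Project onto [-1, 2].
x_proj = clip(0.9598) = 0.9598
y_proj = clip(2.016) = 2.0
Step 4: Evaluate f.
f(0.9598, 2.0) = 17.2025


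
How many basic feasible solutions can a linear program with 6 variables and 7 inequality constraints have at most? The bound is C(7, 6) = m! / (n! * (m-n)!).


Each vertex corresponds to some choice of n active constraints out of m, so the number of vertices is at most C(m, n) = m! / (n!(m-n)!).
m = 7, n = 6
Numerator: 7 * 6 * 5 * 4 * 3 * 2
Denominator: 6! = 720
C(7, 6) = 7


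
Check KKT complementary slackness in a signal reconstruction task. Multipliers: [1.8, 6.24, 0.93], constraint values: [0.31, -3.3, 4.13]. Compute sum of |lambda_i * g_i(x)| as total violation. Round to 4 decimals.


KKT complementary slackness check:
lambda_1 * g_1 = 1.8 * 0.31 = 0.558
lambda_2 * g_2 = 6.24 * -3.3 = -20.592
lambda_3 * g_3 = 0.93 * 4.13 = 3.8409
Total violation = 0.558 + 20.592 + 3.8409 = 24.9909


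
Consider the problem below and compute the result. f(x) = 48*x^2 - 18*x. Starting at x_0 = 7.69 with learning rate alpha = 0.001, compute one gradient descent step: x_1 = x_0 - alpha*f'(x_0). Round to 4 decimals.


We compute the gradient at x_0 and apply the update.
f'(x) = 96*x - 18
f'(7.69) = 96*7.69 - 18 = 720.24
x_1 = 7.69 - 0.001*720.24 = 6.9698


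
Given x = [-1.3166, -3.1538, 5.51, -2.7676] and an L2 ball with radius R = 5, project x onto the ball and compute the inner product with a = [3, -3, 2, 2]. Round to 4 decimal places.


Step 1: Compute ||x|| (intermediates to 6 decimals).
||x|| = sqrt((-1.3166)^2 + (-3.1538)^2 + 5.51^2 + (-2.7676)^2) = 7.049794
Step 2: Project.
Since ||x|| > R, scale = R/||x|| = 5/7.049794 = 0.709241, proj(x) = scale * x
proj(x) = [-0.933787, -2.236804, 3.907918, -1.962895]
Step 3: Dot product.
a^T * proj(x) = 3*(-0.933787) - 3*(-2.236804) + 2*3.907918 + 2*(-1.962895) = 7.7991
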